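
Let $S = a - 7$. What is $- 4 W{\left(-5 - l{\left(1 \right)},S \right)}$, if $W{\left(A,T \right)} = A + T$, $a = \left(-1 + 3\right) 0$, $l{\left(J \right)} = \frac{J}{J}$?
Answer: $52$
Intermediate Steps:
$l{\left(J \right)} = 1$
$a = 0$ ($a = 2 \cdot 0 = 0$)
$S = -7$ ($S = 0 - 7 = -7$)
$- 4 W{\left(-5 - l{\left(1 \right)},S \right)} = - 4 \left(\left(-5 - 1\right) - 7\right) = - 4 \left(-6 - 7\right) = \left(-4\right) \left(-13\right) = 52$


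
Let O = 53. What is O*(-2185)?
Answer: -115805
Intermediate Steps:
O*(-2185) = 53*(-2185) = -115805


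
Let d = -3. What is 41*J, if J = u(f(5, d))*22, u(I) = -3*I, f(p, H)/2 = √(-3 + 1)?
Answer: -5412*I*√2 ≈ -7653.7*I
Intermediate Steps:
f(p, H) = 2*I*√2 (f(p, H) = 2*√(-3 + 1) = 2*√(-2) = 2*(I*√2) = 2*I*√2)
J = -132*I*√2 (J = -6*I*√2*22 = -132*I*√2 ≈ -186.68*I)
41*J = 41*(-132*I*√2) = -5412*I*√2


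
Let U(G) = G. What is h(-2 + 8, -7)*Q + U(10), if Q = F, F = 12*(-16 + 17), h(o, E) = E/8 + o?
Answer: 143/2 ≈ 71.500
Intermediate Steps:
h(o, E) = o + E/8 (h(o, E) = E/8 + o = o + E/8)
F = 12 (F = 12*1 = 12)
Q = 12
h(-2 + 8, -7)*Q + U(10) = ((-2 + 8) + (⅛)*(-7))*12 + 10 = (6 - 7/8)*12 + 10 = (41/8)*12 + 10 = 123/2 + 10 = 143/2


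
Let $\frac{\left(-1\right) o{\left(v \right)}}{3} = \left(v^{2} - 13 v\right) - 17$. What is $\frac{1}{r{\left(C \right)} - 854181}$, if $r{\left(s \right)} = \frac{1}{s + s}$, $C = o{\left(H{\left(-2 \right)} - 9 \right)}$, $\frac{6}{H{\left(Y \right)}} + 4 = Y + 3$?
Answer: $- \frac{1482}{1265896243} \approx -1.1707 \cdot 10^{-6}$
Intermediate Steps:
$H{\left(Y \right)} = \frac{6}{-1 + Y}$ ($H{\left(Y \right)} = \frac{6}{-4 + \left(Y + 3\right)} = \frac{6}{-4 + \left(3 + Y\right)} = \frac{6}{-1 + Y}$)
$o{\left(v \right)} = 51 - 3 v^{2} + 39 v$ ($o{\left(v \right)} = - 3 \left(\left(v^{2} - 13 v\right) - 17\right) = - 3 \left(-17 + v^{2} - 13 v\right) = 51 - 3 v^{2} + 39 v$)
$C = -741$ ($C = 51 - 3 \left(\frac{6}{-1 - 2} - 9\right)^{2} + 39 \left(\frac{6}{-1 - 2} - 9\right) = 51 - 3 \left(\frac{6}{-3} - 9\right)^{2} + 39 \left(\frac{6}{-3} - 9\right) = 51 - 3 \left(6 \left(- \frac{1}{3}\right) - 9\right)^{2} + 39 \left(6 \left(- \frac{1}{3}\right) - 9\right) = 51 - 3 \left(-2 - 9\right)^{2} + 39 \left(-2 - 9\right) = 51 - 3 \left(-11\right)^{2} + 39 \left(-11\right) = 51 - 363 - 429 = -741$)
$r{\left(s \right)} = \frac{1}{2 s}$
$\frac{1}{r{\left(C \right)} - 854181} = \frac{1}{\frac{1}{2 \left(-741\right)} - 854181} = \frac{1}{\frac{1}{2} \left(- \frac{1}{741}\right) - 854181} = \frac{1}{- \frac{1}{1482} - 854181} = \frac{1}{- \frac{1265896243}{1482}} = - \frac{1482}{1265896243}$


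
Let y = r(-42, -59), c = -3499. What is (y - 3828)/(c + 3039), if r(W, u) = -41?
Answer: 3869/460 ≈ 8.4109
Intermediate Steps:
y = -41
(y - 3828)/(c + 3039) = (-41 - 3828)/(-3499 + 3039) = -3869/(-460) = -3869*(-1/460) = 3869/460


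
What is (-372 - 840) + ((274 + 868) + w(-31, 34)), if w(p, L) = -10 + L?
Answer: -46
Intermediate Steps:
(-372 - 840) + ((274 + 868) + w(-31, 34)) = (-372 - 840) + ((274 + 868) + (-10 + 34)) = -1212 + (1142 + 24) = -1212 + 1166 = -46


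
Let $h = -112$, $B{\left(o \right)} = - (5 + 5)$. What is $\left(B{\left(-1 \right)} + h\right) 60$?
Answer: $-7320$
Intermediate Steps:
$B{\left(o \right)} = -10$ ($B{\left(o \right)} = \left(-1\right) 10 = -10$)
$\left(B{\left(-1 \right)} + h\right) 60 = \left(-10 - 112\right) 60 = \left(-122\right) 60 = -7320$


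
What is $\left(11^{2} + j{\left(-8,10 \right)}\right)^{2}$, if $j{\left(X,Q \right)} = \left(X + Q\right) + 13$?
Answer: $18496$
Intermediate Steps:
$j{\left(X,Q \right)} = 13 + Q + X$ ($j{\left(X,Q \right)} = \left(Q + X\right) + 13 = 13 + Q + X$)
$\left(11^{2} + j{\left(-8,10 \right)}\right)^{2} = \left(11^{2} + \left(13 + 10 - 8\right)\right)^{2} = \left(121 + 15\right)^{2} = 136^{2} = 18496$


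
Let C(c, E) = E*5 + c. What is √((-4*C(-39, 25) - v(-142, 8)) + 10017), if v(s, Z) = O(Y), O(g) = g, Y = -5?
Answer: √9678 ≈ 98.377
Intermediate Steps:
v(s, Z) = -5
C(c, E) = c + 5*E (C(c, E) = 5*E + c = c + 5*E)
√((-4*C(-39, 25) - v(-142, 8)) + 10017) = √((-4*(-39 + 5*25) - 1*(-5)) + 10017) = √((-4*(-39 + 125) + 5) + 10017) = √((-4*86 + 5) + 10017) = √((-344 + 5) + 10017) = √(-339 + 10017) = √9678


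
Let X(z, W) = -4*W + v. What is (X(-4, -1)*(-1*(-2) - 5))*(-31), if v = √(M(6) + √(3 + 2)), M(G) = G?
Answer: 372 + 93*√(6 + √5) ≈ 638.90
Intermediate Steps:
v = √(6 + √5) (v = √(6 + √(3 + 2)) = √(6 + √5) ≈ 2.8699)
X(z, W) = √(6 + √5) - 4*W (X(z, W) = -4*W + √(6 + √5) = √(6 + √5) - 4*W)
(X(-4, -1)*(-1*(-2) - 5))*(-31) = ((√(6 + √5) - 4*(-1))*(-1*(-2) - 5))*(-31) = ((√(6 + √5) + 4)*(2 - 5))*(-31) = ((4 + √(6 + √5))*(-3))*(-31) = (-12 - 3*√(6 + √5))*(-31) = 372 + 93*√(6 + √5)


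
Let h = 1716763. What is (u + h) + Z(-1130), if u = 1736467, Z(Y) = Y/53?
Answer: 183020060/53 ≈ 3.4532e+6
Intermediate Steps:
Z(Y) = Y/53 (Z(Y) = Y*(1/53) = Y/53)
(u + h) + Z(-1130) = (1736467 + 1716763) + (1/53)*(-1130) = 3453230 - 1130/53 = 183020060/53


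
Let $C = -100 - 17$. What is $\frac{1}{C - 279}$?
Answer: $- \frac{1}{396} \approx -0.0025253$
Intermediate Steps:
$C = -117$ ($C = -100 - 17 = -117$)
$\frac{1}{C - 279} = \frac{1}{-117 - 279} = \frac{1}{-396} = - \frac{1}{396}$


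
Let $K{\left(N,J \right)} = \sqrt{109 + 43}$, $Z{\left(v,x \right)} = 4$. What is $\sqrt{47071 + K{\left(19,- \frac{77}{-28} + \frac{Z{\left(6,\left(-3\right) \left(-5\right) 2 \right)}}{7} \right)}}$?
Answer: $\sqrt{47071 + 2 \sqrt{38}} \approx 216.99$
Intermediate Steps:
$K{\left(N,J \right)} = 2 \sqrt{38}$ ($K{\left(N,J \right)} = \sqrt{152} = 2 \sqrt{38}$)
$\sqrt{47071 + K{\left(19,- \frac{77}{-28} + \frac{Z{\left(6,\left(-3\right) \left(-5\right) 2 \right)}}{7} \right)}} = \sqrt{47071 + 2 \sqrt{38}}$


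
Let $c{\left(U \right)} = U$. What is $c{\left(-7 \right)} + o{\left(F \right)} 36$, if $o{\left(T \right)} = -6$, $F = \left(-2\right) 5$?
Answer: $-223$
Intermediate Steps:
$F = -10$
$c{\left(-7 \right)} + o{\left(F \right)} 36 = -7 - 216 = -223$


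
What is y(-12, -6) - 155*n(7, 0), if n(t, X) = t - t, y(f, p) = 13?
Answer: 13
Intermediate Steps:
n(t, X) = 0
y(-12, -6) - 155*n(7, 0) = 13 - 155*0 = 13 + 0 = 13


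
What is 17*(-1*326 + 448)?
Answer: 2074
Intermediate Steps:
17*(-1*326 + 448) = 17*(-326 + 448) = 17*122 = 2074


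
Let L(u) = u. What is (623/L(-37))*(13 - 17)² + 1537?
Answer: 46901/37 ≈ 1267.6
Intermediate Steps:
(623/L(-37))*(13 - 17)² + 1537 = (623/(-37))*(13 - 17)² + 1537 = (623*(-1/37))*(-4)² + 1537 = -623/37*16 + 1537 = -9968/37 + 1537 = 46901/37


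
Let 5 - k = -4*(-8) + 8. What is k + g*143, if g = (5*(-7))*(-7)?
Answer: 35000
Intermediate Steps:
g = 245 (g = -35*(-7) = 245)
k = -35 (k = 5 - (-4*(-8) + 8) = 5 - (32 + 8) = 5 - 1*40 = 5 - 40 = -35)
k + g*143 = -35 + 245*143 = -35 + 35035 = 35000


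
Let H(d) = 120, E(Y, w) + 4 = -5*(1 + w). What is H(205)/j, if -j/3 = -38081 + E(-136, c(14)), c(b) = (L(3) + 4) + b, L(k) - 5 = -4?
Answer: 8/7637 ≈ 0.0010475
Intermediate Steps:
L(k) = 1 (L(k) = 5 - 4 = 1)
c(b) = 5 + b (c(b) = (1 + 4) + b = 5 + b)
E(Y, w) = -9 - 5*w (E(Y, w) = -4 - 5*(1 + w) = -4 + (-5 - 5*w) = -9 - 5*w)
j = 114555 (j = -3*(-38081 + (-9 - 5*(5 + 14))) = -3*(-38081 + (-9 - 5*19)) = -3*(-38081 + (-9 - 95)) = -3*(-38081 - 104) = -3*(-38185) = 114555)
H(205)/j = 120/114555 = 120*(1/114555) = 8/7637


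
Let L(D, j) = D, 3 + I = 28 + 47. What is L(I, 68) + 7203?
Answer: 7275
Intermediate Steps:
I = 72 (I = -3 + (28 + 47) = -3 + 75 = 72)
L(I, 68) + 7203 = 72 + 7203 = 7275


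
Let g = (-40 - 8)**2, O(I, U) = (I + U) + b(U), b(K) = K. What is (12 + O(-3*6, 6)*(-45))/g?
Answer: 47/384 ≈ 0.12240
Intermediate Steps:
O(I, U) = I + 2*U (O(I, U) = (I + U) + U = I + 2*U)
g = 2304 (g = (-48)**2 = 2304)
(12 + O(-3*6, 6)*(-45))/g = (12 + (-3*6 + 2*6)*(-45))/2304 = (12 + (-18 + 12)*(-45))*(1/2304) = (12 - 6*(-45))*(1/2304) = (12 + 270)*(1/2304) = 282*(1/2304) = 47/384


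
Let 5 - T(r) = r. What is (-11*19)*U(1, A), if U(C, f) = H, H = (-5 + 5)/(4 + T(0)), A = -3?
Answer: 0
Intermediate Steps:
T(r) = 5 - r
H = 0 (H = (-5 + 5)/(4 + (5 - 1*0)) = 0/(4 + (5 + 0)) = 0/(4 + 5) = 0/9 = 0*(1/9) = 0)
U(C, f) = 0
(-11*19)*U(1, A) = -11*19*0 = -209*0 = 0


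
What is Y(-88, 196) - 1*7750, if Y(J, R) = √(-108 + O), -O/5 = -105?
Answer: -7750 + √417 ≈ -7729.6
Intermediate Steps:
O = 525 (O = -5*(-105) = 525)
Y(J, R) = √417 (Y(J, R) = √(-108 + 525) = √417)
Y(-88, 196) - 1*7750 = √417 - 1*7750 = √417 - 7750 = -7750 + √417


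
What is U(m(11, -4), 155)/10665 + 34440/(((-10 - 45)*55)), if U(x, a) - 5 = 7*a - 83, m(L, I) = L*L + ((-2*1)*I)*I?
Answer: -14570257/1290465 ≈ -11.291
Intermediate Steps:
m(L, I) = L**2 - 2*I**2 (m(L, I) = L**2 + (-2*I)*I = L**2 - 2*I**2)
U(x, a) = -78 + 7*a (U(x, a) = 5 + (7*a - 83) = 5 + (-83 + 7*a) = -78 + 7*a)
U(m(11, -4), 155)/10665 + 34440/(((-10 - 45)*55)) = (-78 + 7*155)/10665 + 34440/(((-10 - 45)*55)) = (-78 + 1085)*(1/10665) + 34440/((-55*55)) = 1007*(1/10665) + 34440/(-3025) = 1007/10665 + 34440*(-1/3025) = 1007/10665 - 6888/605 = -14570257/1290465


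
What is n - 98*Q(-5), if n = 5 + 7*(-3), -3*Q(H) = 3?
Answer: 82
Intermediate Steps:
Q(H) = -1 (Q(H) = -⅓*3 = -1)
n = -16 (n = 5 - 21 = -16)
n - 98*Q(-5) = -16 - 98*(-1) = -16 + 98 = 82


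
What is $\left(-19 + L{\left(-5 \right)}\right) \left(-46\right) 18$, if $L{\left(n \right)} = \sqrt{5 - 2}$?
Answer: $15732 - 828 \sqrt{3} \approx 14298.0$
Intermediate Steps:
$L{\left(n \right)} = \sqrt{3}$
$\left(-19 + L{\left(-5 \right)}\right) \left(-46\right) 18 = \left(-19 + \sqrt{3}\right) \left(-46\right) 18 = \left(874 - 46 \sqrt{3}\right) 18 = 15732 - 828 \sqrt{3}$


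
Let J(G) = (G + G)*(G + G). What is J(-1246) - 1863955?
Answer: 4346109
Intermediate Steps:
J(G) = 4*G**2 (J(G) = (2*G)*(2*G) = 4*G**2)
J(-1246) - 1863955 = 4*(-1246)**2 - 1863955 = 4*1552516 - 1863955 = 6210064 - 1863955 = 4346109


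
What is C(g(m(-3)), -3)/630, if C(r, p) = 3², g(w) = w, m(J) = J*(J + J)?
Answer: 1/70 ≈ 0.014286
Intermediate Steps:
m(J) = 2*J² (m(J) = J*(2*J) = 2*J²)
C(r, p) = 9
C(g(m(-3)), -3)/630 = 9/630 = 9*(1/630) = 1/70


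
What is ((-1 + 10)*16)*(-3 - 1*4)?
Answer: -1008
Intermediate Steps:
((-1 + 10)*16)*(-3 - 1*4) = (9*16)*(-3 - 4) = 144*(-7) = -1008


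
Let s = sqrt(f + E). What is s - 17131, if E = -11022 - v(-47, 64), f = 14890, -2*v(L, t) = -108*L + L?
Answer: -17131 + sqrt(25530)/2 ≈ -17051.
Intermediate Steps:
v(L, t) = 107*L/2 (v(L, t) = -(-108*L + L)/2 = -(-107)*L/2 = 107*L/2)
E = -17015/2 (E = -11022 - 107*(-47)/2 = -11022 - 1*(-5029/2) = -11022 + 5029/2 = -17015/2 ≈ -8507.5)
s = sqrt(25530)/2 (s = sqrt(14890 - 17015/2) = sqrt(12765/2) = sqrt(25530)/2 ≈ 79.891)
s - 17131 = sqrt(25530)/2 - 17131 = -17131 + sqrt(25530)/2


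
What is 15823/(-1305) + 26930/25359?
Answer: -122037269/11031165 ≈ -11.063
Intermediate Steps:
15823/(-1305) + 26930/25359 = 15823*(-1/1305) + 26930*(1/25359) = -15823/1305 + 26930/25359 = -122037269/11031165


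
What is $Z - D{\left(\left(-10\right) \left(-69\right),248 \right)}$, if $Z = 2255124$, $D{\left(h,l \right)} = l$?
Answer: $2254876$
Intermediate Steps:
$Z - D{\left(\left(-10\right) \left(-69\right),248 \right)} = 2255124 - 248 = 2254876$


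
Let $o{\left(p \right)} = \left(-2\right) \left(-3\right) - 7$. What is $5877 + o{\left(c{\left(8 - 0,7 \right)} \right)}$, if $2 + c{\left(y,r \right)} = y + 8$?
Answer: $5876$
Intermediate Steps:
$c{\left(y,r \right)} = 6 + y$ ($c{\left(y,r \right)} = -2 + \left(y + 8\right) = -2 + \left(8 + y\right) = 6 + y$)
$o{\left(p \right)} = -1$ ($o{\left(p \right)} = 6 - 7 = -1$)
$5877 + o{\left(c{\left(8 - 0,7 \right)} \right)} = 5877 - 1 = 5876$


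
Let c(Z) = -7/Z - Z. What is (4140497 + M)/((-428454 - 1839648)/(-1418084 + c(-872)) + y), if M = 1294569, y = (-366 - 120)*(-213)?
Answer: 3358351350589781/63965219521935 ≈ 52.503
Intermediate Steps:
c(Z) = -Z - 7/Z
y = 103518 (y = -486*(-213) = 103518)
(4140497 + M)/((-428454 - 1839648)/(-1418084 + c(-872)) + y) = (4140497 + 1294569)/((-428454 - 1839648)/(-1418084 + (-1*(-872) - 7/(-872))) + 103518) = 5435066/(-2268102/(-1418084 + (872 - 7*(-1/872))) + 103518) = 5435066/(-2268102/(-1418084 + (872 + 7/872)) + 103518) = 5435066/(-2268102/(-1418084 + 760391/872) + 103518) = 5435066/(-2268102/(-1235808857/872) + 103518) = 5435066/(-2268102*(-872/1235808857) + 103518) = 5435066/(1977784944/1235808857 + 103518) = 5435066/(127930439043870/1235808857) = 5435066*(1235808857/127930439043870) = 3358351350589781/63965219521935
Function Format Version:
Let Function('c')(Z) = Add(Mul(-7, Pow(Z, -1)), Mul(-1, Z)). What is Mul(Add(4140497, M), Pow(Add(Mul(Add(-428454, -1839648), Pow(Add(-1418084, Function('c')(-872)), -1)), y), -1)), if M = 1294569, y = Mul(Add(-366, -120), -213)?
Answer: Rational(3358351350589781, 63965219521935) ≈ 52.503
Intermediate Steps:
Function('c')(Z) = Add(Mul(-1, Z), Mul(-7, Pow(Z, -1)))
y = 103518 (y = Mul(-486, -213) = 103518)
Mul(Add(4140497, M), Pow(Add(Mul(Add(-428454, -1839648), Pow(Add(-1418084, Function('c')(-872)), -1)), y), -1)) = Mul(Add(4140497, 1294569), Pow(Add(Mul(Add(-428454, -1839648), Pow(Add(-1418084, Add(Mul(-1, -872), Mul(-7, Pow(-872, -1)))), -1)), 103518), -1)) = Mul(5435066, Pow(Add(Mul(-2268102, Pow(Add(-1418084, Add(872, Mul(-7, Rational(-1, 872)))), -1)), 103518), -1)) = Mul(5435066, Pow(Add(Mul(-2268102, Pow(Add(-1418084, Add(872, Rational(7, 872))), -1)), 103518), -1)) = Mul(5435066, Pow(Add(Mul(-2268102, Pow(Add(-1418084, Rational(760391, 872)), -1)), 103518), -1)) = Mul(5435066, Pow(Add(Mul(-2268102, Pow(Rational(-1235808857, 872), -1)), 103518), -1)) = Mul(5435066, Pow(Add(Mul(-2268102, Rational(-872, 1235808857)), 103518), -1)) = Mul(5435066, Pow(Add(Rational(1977784944, 1235808857), 103518), -1)) = Mul(5435066, Pow(Rational(127930439043870, 1235808857), -1)) = Mul(5435066, Rational(1235808857, 127930439043870)) = Rational(3358351350589781, 63965219521935)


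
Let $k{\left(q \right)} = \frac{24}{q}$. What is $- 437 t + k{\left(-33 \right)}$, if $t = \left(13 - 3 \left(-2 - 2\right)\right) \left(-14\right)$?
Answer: $\frac{1682442}{11} \approx 1.5295 \cdot 10^{5}$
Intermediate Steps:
$t = -350$ ($t = \left(13 - -12\right) \left(-14\right) = \left(13 + 12\right) \left(-14\right) = 25 \left(-14\right) = -350$)
$- 437 t + k{\left(-33 \right)} = \left(-437\right) \left(-350\right) + \frac{24}{-33} = 152950 + 24 \left(- \frac{1}{33}\right) = 152950 - \frac{8}{11} = \frac{1682442}{11}$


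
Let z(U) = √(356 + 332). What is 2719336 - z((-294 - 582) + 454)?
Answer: 2719336 - 4*√43 ≈ 2.7193e+6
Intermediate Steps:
z(U) = 4*√43 (z(U) = √688 = 4*√43)
2719336 - z((-294 - 582) + 454) = 2719336 - 4*√43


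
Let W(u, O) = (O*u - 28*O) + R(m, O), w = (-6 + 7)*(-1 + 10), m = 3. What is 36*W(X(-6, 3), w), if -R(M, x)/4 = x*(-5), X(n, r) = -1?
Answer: -2916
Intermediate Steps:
R(M, x) = 20*x (R(M, x) = -4*x*(-5) = -(-20)*x = 20*x)
w = 9 (w = 1*9 = 9)
W(u, O) = -8*O + O*u (W(u, O) = (O*u - 28*O) + 20*O = (-28*O + O*u) + 20*O = -8*O + O*u)
36*W(X(-6, 3), w) = 36*(9*(-8 - 1)) = 36*(9*(-9)) = 36*(-81) = -2916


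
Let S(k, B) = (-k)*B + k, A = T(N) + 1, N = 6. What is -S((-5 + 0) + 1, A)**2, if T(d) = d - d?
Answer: 0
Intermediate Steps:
T(d) = 0
A = 1 (A = 0 + 1 = 1)
S(k, B) = k - B*k (S(k, B) = -B*k + k = k - B*k)
-S((-5 + 0) + 1, A)**2 = -(((-5 + 0) + 1)*(1 - 1*1))**2 = -((-5 + 1)*(1 - 1))**2 = -(-4*0)**2 = -1*0**2 = -1*0 = 0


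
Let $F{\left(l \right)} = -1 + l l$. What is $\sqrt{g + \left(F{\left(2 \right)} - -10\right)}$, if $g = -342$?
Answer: $i \sqrt{329} \approx 18.138 i$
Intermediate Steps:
$F{\left(l \right)} = -1 + l^{2}$
$\sqrt{g + \left(F{\left(2 \right)} - -10\right)} = \sqrt{-342 - \left(-9 - 4\right)} = \sqrt{-342 + \left(\left(-1 + 4\right) + 10\right)} = \sqrt{-342 + \left(3 + 10\right)} = \sqrt{-342 + 13} = \sqrt{-329} = i \sqrt{329}$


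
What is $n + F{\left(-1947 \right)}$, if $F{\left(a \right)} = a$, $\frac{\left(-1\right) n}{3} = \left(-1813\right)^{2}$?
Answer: $-9862854$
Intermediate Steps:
$n = -9860907$ ($n = - 3 \left(-1813\right)^{2} = \left(-3\right) 3286969 = -9860907$)
$n + F{\left(-1947 \right)} = -9860907 - 1947 = -9862854$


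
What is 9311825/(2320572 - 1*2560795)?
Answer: -9311825/240223 ≈ -38.763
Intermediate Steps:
9311825/(2320572 - 1*2560795) = 9311825/(2320572 - 2560795) = 9311825/(-240223) = 9311825*(-1/240223) = -9311825/240223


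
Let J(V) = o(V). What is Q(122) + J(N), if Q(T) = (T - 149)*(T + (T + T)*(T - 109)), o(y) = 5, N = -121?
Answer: -88933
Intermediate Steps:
J(V) = 5
Q(T) = (-149 + T)*(T + 2*T*(-109 + T)) (Q(T) = (-149 + T)*(T + (2*T)*(-109 + T)) = (-149 + T)*(T + 2*T*(-109 + T)))
Q(122) + J(N) = 122*(32333 - 515*122 + 2*122²) + 5 = 122*(32333 - 62830 + 2*14884) + 5 = 122*(32333 - 62830 + 29768) + 5 = 122*(-729) + 5 = -88938 + 5 = -88933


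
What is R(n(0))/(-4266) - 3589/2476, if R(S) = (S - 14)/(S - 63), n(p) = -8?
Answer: -543556163/374972868 ≈ -1.4496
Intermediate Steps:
R(S) = (-14 + S)/(-63 + S)
R(n(0))/(-4266) - 3589/2476 = ((-14 - 8)/(-63 - 8))/(-4266) - 3589/2476 = (-22/(-71))*(-1/4266) - 3589*1/2476 = -1/71*(-22)*(-1/4266) - 3589/2476 = (22/71)*(-1/4266) - 3589/2476 = -11/151443 - 3589/2476 = -543556163/374972868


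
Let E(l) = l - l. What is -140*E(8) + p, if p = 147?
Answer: 147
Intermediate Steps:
E(l) = 0
-140*E(8) + p = -140*0 + 147 = 0 + 147 = 147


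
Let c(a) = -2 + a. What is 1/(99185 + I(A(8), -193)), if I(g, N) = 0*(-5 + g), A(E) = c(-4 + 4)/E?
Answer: 1/99185 ≈ 1.0082e-5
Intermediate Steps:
A(E) = -2/E (A(E) = (-2 + (-4 + 4))/E = (-2 + 0)/E = -2/E)
I(g, N) = 0
1/(99185 + I(A(8), -193)) = 1/(99185 + 0) = 1/99185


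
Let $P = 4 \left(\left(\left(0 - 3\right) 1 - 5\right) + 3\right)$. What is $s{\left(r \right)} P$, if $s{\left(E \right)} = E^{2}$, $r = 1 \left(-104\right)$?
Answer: $-216320$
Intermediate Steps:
$r = -104$
$P = -20$ ($P = 4 \left(\left(\left(-3\right) 1 - 5\right) + 3\right) = 4 \left(\left(-3 - 5\right) + 3\right) = 4 \left(-8 + 3\right) = 4 \left(-5\right) = -20$)
$s{\left(r \right)} P = \left(-104\right)^{2} \left(-20\right) = 10816 \left(-20\right) = -216320$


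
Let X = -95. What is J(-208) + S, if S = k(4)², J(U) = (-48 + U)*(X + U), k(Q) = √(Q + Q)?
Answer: 77576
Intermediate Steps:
k(Q) = √2*√Q (k(Q) = √(2*Q) = √2*√Q)
J(U) = (-95 + U)*(-48 + U) (J(U) = (-48 + U)*(-95 + U) = (-95 + U)*(-48 + U))
S = 8 (S = (√2*√4)² = (√2*2)² = (2*√2)² = 8)
J(-208) + S = (4560 + (-208)² - 143*(-208)) + 8 = (4560 + 43264 + 29744) + 8 = 77568 + 8 = 77576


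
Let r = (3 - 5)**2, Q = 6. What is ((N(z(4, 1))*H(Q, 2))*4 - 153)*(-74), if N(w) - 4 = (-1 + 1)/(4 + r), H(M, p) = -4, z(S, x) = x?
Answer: 16058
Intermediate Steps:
r = 4 (r = (-2)**2 = 4)
N(w) = 4 (N(w) = 4 + (-1 + 1)/(4 + 4) = 4 + 0/8 = 4 + 0*(1/8) = 4 + 0 = 4)
((N(z(4, 1))*H(Q, 2))*4 - 153)*(-74) = ((4*(-4))*4 - 153)*(-74) = (-16*4 - 153)*(-74) = (-64 - 153)*(-74) = -217*(-74) = 16058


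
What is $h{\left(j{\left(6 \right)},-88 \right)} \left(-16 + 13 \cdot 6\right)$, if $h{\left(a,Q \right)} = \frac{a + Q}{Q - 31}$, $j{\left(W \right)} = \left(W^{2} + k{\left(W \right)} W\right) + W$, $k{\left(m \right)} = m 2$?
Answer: $- \frac{1612}{119} \approx -13.546$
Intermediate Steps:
$k{\left(m \right)} = 2 m$
$j{\left(W \right)} = W + 3 W^{2}$ ($j{\left(W \right)} = \left(W^{2} + 2 W W\right) + W = \left(W^{2} + 2 W^{2}\right) + W = 3 W^{2} + W = W + 3 W^{2}$)
$h{\left(a,Q \right)} = \frac{Q + a}{-31 + Q}$
$h{\left(j{\left(6 \right)},-88 \right)} \left(-16 + 13 \cdot 6\right) = \frac{-88 + 6 \left(1 + 3 \cdot 6\right)}{-31 - 88} \left(-16 + 13 \cdot 6\right) = \frac{-88 + 6 \left(1 + 18\right)}{-119} \left(-16 + 78\right) = - \frac{-88 + 6 \cdot 19}{119} \cdot 62 = - \frac{-88 + 114}{119} \cdot 62 = \left(- \frac{1}{119}\right) 26 \cdot 62 = \left(- \frac{26}{119}\right) 62 = - \frac{1612}{119}$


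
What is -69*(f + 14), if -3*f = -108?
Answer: -3450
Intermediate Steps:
f = 36 (f = -⅓*(-108) = 36)
-69*(f + 14) = -69*(36 + 14) = -69*50 = -3450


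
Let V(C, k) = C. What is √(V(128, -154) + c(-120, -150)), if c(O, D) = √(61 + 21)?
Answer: √(128 + √82) ≈ 11.707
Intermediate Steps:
c(O, D) = √82
√(V(128, -154) + c(-120, -150)) = √(128 + √82)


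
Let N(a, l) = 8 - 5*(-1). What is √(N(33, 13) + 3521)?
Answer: √3534 ≈ 59.447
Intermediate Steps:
N(a, l) = 13 (N(a, l) = 8 + 5 = 13)
√(N(33, 13) + 3521) = √(13 + 3521) = √3534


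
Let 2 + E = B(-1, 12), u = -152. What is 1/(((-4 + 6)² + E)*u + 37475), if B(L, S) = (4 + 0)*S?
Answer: 1/29875 ≈ 3.3473e-5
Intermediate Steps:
B(L, S) = 4*S
E = 46 (E = -2 + 4*12 = -2 + 48 = 46)
1/(((-4 + 6)² + E)*u + 37475) = 1/(((-4 + 6)² + 46)*(-152) + 37475) = 1/((2² + 46)*(-152) + 37475) = 1/((4 + 46)*(-152) + 37475) = 1/(50*(-152) + 37475) = 1/(-7600 + 37475) = 1/29875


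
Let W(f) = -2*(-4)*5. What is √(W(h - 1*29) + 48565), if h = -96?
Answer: √48605 ≈ 220.47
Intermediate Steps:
W(f) = 40 (W(f) = 8*5 = 40)
√(W(h - 1*29) + 48565) = √(40 + 48565) = √48605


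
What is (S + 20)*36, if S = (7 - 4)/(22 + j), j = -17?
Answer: 3708/5 ≈ 741.60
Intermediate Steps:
S = ⅗ (S = (7 - 4)/(22 - 17) = 3/5 = 3*(⅕) = ⅗ ≈ 0.60000)
(S + 20)*36 = (⅗ + 20)*36 = (103/5)*36 = 3708/5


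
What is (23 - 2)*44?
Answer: 924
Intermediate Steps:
(23 - 2)*44 = 21*44 = 924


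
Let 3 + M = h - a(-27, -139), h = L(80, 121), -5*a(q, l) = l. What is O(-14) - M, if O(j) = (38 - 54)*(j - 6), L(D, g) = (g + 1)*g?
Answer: -72056/5 ≈ -14411.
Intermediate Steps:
a(q, l) = -l/5
L(D, g) = g*(1 + g) (L(D, g) = (1 + g)*g = g*(1 + g))
h = 14762 (h = 121*(1 + 121) = 121*122 = 14762)
M = 73656/5 (M = -3 + (14762 - (-1)*(-139)/5) = -3 + (14762 - 1*139/5) = -3 + (14762 - 139/5) = -3 + 73671/5 = 73656/5 ≈ 14731.)
O(j) = 96 - 16*j (O(j) = -16*(-6 + j) = 96 - 16*j)
O(-14) - M = (96 - 16*(-14)) - 1*73656/5 = (96 + 224) - 73656/5 = 320 - 73656/5 = -72056/5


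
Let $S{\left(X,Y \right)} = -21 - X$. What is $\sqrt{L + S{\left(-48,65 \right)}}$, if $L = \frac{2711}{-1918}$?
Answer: $\frac{5 \sqrt{3765034}}{1918} \approx 5.0583$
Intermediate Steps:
$L = - \frac{2711}{1918}$ ($L = 2711 \left(- \frac{1}{1918}\right) = - \frac{2711}{1918} \approx -1.4135$)
$\sqrt{L + S{\left(-48,65 \right)}} = \sqrt{- \frac{2711}{1918} - -27} = \sqrt{- \frac{2711}{1918} + \left(-21 + 48\right)} = \sqrt{- \frac{2711}{1918} + 27} = \sqrt{\frac{49075}{1918}} = \frac{5 \sqrt{3765034}}{1918}$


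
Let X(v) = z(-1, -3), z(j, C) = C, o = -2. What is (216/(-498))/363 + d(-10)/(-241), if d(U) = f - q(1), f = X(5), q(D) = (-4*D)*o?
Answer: 107581/2420363 ≈ 0.044448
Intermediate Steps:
q(D) = 8*D (q(D) = -4*D*(-2) = 8*D)
X(v) = -3
f = -3
d(U) = -11 (d(U) = -3 - 8 = -11)
(216/(-498))/363 + d(-10)/(-241) = (216/(-498))/363 - 11/(-241) = (216*(-1/498))*(1/363) - 11*(-1/241) = -36/83*1/363 + 11/241 = -12/10043 + 11/241 = 107581/2420363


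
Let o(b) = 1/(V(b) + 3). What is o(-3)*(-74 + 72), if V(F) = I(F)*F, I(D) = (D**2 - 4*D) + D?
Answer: 2/51 ≈ 0.039216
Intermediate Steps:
I(D) = D**2 - 3*D
V(F) = F**2*(-3 + F) (V(F) = (F*(-3 + F))*F = F**2*(-3 + F))
o(b) = 1/(3 + b**2*(-3 + b)) (o(b) = 1/(b**2*(-3 + b) + 3) = 1/(3 + b**2*(-3 + b)))
o(-3)*(-74 + 72) = (-74 + 72)/(3 + (-3)**2*(-3 - 3)) = -2/(3 + 9*(-6)) = -2/(3 - 54) = -2/(-51) = -1/51*(-2) = 2/51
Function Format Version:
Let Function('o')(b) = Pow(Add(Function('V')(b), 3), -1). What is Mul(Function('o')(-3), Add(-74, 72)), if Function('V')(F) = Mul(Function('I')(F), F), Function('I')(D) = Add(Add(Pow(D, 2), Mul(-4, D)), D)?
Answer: Rational(2, 51) ≈ 0.039216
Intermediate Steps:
Function('I')(D) = Add(Pow(D, 2), Mul(-3, D))
Function('V')(F) = Mul(Pow(F, 2), Add(-3, F)) (Function('V')(F) = Mul(Mul(F, Add(-3, F)), F) = Mul(Pow(F, 2), Add(-3, F)))
Function('o')(b) = Pow(Add(3, Mul(Pow(b, 2), Add(-3, b))), -1) (Function('o')(b) = Pow(Add(Mul(Pow(b, 2), Add(-3, b)), 3), -1) = Pow(Add(3, Mul(Pow(b, 2), Add(-3, b))), -1))
Mul(Function('o')(-3), Add(-74, 72)) = Mul(Pow(Add(3, Mul(Pow(-3, 2), Add(-3, -3))), -1), Add(-74, 72)) = Mul(Pow(Add(3, Mul(9, -6)), -1), -2) = Mul(Pow(Add(3, -54), -1), -2) = Mul(Pow(-51, -1), -2) = Mul(Rational(-1, 51), -2) = Rational(2, 51)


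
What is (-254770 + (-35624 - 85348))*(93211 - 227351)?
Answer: 50402031880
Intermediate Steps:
(-254770 + (-35624 - 85348))*(93211 - 227351) = (-254770 - 120972)*(-134140) = -375742*(-134140) = 50402031880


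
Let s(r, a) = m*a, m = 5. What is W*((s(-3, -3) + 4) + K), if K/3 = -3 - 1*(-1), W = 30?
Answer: -510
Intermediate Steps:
K = -6 (K = 3*(-3 - 1*(-1)) = 3*(-3 + 1) = 3*(-2) = -6)
s(r, a) = 5*a
W*((s(-3, -3) + 4) + K) = 30*((5*(-3) + 4) - 6) = 30*((-15 + 4) - 6) = 30*(-11 - 6) = 30*(-17) = -510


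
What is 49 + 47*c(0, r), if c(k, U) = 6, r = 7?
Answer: 331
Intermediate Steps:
49 + 47*c(0, r) = 49 + 47*6 = 49 + 282 = 331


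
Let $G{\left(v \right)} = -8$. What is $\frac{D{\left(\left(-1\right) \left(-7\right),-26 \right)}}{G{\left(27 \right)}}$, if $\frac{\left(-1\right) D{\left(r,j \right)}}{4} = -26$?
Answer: $-13$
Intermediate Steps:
$D{\left(r,j \right)} = 104$ ($D{\left(r,j \right)} = \left(-4\right) \left(-26\right) = 104$)
$\frac{D{\left(\left(-1\right) \left(-7\right),-26 \right)}}{G{\left(27 \right)}} = \frac{104}{-8} = 104 \left(- \frac{1}{8}\right) = -13$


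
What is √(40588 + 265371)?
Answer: √305959 ≈ 553.14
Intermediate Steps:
√(40588 + 265371) = √305959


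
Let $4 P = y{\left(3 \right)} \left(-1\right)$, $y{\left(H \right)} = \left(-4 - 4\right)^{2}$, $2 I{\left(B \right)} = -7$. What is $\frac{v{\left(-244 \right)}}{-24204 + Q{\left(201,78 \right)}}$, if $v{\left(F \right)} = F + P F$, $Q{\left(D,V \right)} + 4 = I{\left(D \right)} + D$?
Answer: $- \frac{2440}{16007} \approx -0.15243$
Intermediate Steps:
$I{\left(B \right)} = - \frac{7}{2}$ ($I{\left(B \right)} = \frac{1}{2} \left(-7\right) = - \frac{7}{2}$)
$y{\left(H \right)} = 64$ ($y{\left(H \right)} = \left(-8\right)^{2} = 64$)
$P = -16$ ($P = \frac{64 \left(-1\right)}{4} = \frac{1}{4} \left(-64\right) = -16$)
$Q{\left(D,V \right)} = - \frac{15}{2} + D$ ($Q{\left(D,V \right)} = -4 + \left(- \frac{7}{2} + D\right) = - \frac{15}{2} + D$)
$v{\left(F \right)} = - 15 F$ ($v{\left(F \right)} = F - 16 F = - 15 F$)
$\frac{v{\left(-244 \right)}}{-24204 + Q{\left(201,78 \right)}} = \frac{\left(-15\right) \left(-244\right)}{-24204 + \left(- \frac{15}{2} + 201\right)} = \frac{3660}{-24204 + \frac{387}{2}} = \frac{3660}{- \frac{48021}{2}} = 3660 \left(- \frac{2}{48021}\right) = - \frac{2440}{16007}$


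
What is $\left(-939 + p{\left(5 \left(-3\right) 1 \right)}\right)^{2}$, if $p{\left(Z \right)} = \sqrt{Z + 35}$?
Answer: $881741 - 3756 \sqrt{5} \approx 8.7334 \cdot 10^{5}$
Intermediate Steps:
$p{\left(Z \right)} = \sqrt{35 + Z}$
$\left(-939 + p{\left(5 \left(-3\right) 1 \right)}\right)^{2} = \left(-939 + \sqrt{35 + 5 \left(-3\right) 1}\right)^{2} = \left(-939 + \sqrt{35 - 15}\right)^{2} = \left(-939 + \sqrt{20}\right)^{2} = \left(-939 + 2 \sqrt{5}\right)^{2}$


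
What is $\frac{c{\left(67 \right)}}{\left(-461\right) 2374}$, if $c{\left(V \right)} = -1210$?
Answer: $\frac{605}{547207} \approx 0.0011056$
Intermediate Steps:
$\frac{c{\left(67 \right)}}{\left(-461\right) 2374} = - \frac{1210}{\left(-461\right) 2374} = - \frac{1210}{-1094414} = \left(-1210\right) \left(- \frac{1}{1094414}\right) = \frac{605}{547207}$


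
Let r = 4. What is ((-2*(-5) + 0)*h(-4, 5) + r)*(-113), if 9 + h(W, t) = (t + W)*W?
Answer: 14238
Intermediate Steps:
h(W, t) = -9 + W*(W + t) (h(W, t) = -9 + (t + W)*W = -9 + (W + t)*W = -9 + W*(W + t))
((-2*(-5) + 0)*h(-4, 5) + r)*(-113) = ((-2*(-5) + 0)*(-9 + (-4)**2 - 4*5) + 4)*(-113) = ((10 + 0)*(-9 + 16 - 20) + 4)*(-113) = (10*(-13) + 4)*(-113) = (-130 + 4)*(-113) = -126*(-113) = 14238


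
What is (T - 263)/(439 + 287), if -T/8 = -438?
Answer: 3241/726 ≈ 4.4642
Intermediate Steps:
T = 3504 (T = -8*(-438) = 3504)
(T - 263)/(439 + 287) = (3504 - 263)/(439 + 287) = 3241/726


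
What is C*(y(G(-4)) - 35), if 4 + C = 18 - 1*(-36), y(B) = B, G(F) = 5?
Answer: -1500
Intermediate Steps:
C = 50 (C = -4 + (18 - 1*(-36)) = -4 + (18 + 36) = -4 + 54 = 50)
C*(y(G(-4)) - 35) = 50*(5 - 35) = 50*(-30) = -1500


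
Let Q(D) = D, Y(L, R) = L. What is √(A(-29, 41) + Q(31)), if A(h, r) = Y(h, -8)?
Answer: √2 ≈ 1.4142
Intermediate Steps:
A(h, r) = h
√(A(-29, 41) + Q(31)) = √(-29 + 31) = √2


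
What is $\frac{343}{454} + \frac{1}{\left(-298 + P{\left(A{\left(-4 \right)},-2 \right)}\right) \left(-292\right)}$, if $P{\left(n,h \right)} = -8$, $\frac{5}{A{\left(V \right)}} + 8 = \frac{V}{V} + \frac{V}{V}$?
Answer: $\frac{15324095}{20282904} \approx 0.75552$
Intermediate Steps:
$A{\left(V \right)} = - \frac{5}{6}$ ($A{\left(V \right)} = \frac{5}{-8 + \left(\frac{V}{V} + \frac{V}{V}\right)} = \frac{5}{-8 + \left(1 + 1\right)} = \frac{5}{-8 + 2} = \frac{5}{-6} = 5 \left(- \frac{1}{6}\right) = - \frac{5}{6}$)
$\frac{343}{454} + \frac{1}{\left(-298 + P{\left(A{\left(-4 \right)},-2 \right)}\right) \left(-292\right)} = \frac{343}{454} + \frac{1}{\left(-298 - 8\right) \left(-292\right)} = 343 \cdot \frac{1}{454} + \frac{1}{-306} \left(- \frac{1}{292}\right) = \frac{343}{454} - - \frac{1}{89352} = \frac{343}{454} + \frac{1}{89352} = \frac{15324095}{20282904}$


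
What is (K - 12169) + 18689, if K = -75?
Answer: 6445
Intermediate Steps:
(K - 12169) + 18689 = (-75 - 12169) + 18689 = -12244 + 18689 = 6445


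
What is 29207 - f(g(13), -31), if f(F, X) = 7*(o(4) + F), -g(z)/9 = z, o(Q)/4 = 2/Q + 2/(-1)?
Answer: 30068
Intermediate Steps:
o(Q) = -8 + 8/Q (o(Q) = 4*(2/Q + 2/(-1)) = 4*(2/Q + 2*(-1)) = 4*(2/Q - 2) = 4*(-2 + 2/Q) = -8 + 8/Q)
g(z) = -9*z
f(F, X) = -42 + 7*F (f(F, X) = 7*((-8 + 8/4) + F) = 7*((-8 + 8*(1/4)) + F) = 7*((-8 + 2) + F) = 7*(-6 + F) = -42 + 7*F)
29207 - f(g(13), -31) = 29207 - (-42 + 7*(-9*13)) = 29207 - (-42 + 7*(-117)) = 29207 - (-42 - 819) = 29207 - 1*(-861) = 29207 + 861 = 30068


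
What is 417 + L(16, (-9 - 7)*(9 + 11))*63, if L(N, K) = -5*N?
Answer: -4623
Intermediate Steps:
417 + L(16, (-9 - 7)*(9 + 11))*63 = 417 - 5*16*63 = 417 - 80*63 = 417 - 5040 = -4623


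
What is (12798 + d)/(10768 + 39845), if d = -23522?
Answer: -10724/50613 ≈ -0.21188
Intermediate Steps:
(12798 + d)/(10768 + 39845) = (12798 - 23522)/(10768 + 39845) = -10724/50613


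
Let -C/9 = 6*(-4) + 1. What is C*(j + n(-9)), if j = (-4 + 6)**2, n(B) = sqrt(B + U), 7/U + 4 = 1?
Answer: 828 + 69*I*sqrt(102) ≈ 828.0 + 696.87*I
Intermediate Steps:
U = -7/3 (U = 7/(-4 + 1) = 7/(-3) = 7*(-1/3) = -7/3 ≈ -2.3333)
C = 207 (C = -9*(6*(-4) + 1) = -9*(-24 + 1) = -9*(-23) = 207)
n(B) = sqrt(-7/3 + B) (n(B) = sqrt(B - 7/3) = sqrt(-7/3 + B))
j = 4 (j = 2**2 = 4)
C*(j + n(-9)) = 207*(4 + sqrt(-21 + 9*(-9))/3) = 207*(4 + sqrt(-21 - 81)/3) = 207*(4 + sqrt(-102)/3) = 207*(4 + (I*sqrt(102))/3) = 207*(4 + I*sqrt(102)/3) = 828 + 69*I*sqrt(102)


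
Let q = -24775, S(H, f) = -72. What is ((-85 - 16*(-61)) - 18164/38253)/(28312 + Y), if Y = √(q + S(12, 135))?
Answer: 964455612808/30663382588323 - 34065259*I*√24847/30663382588323 ≈ 0.031453 - 0.00017512*I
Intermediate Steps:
Y = I*√24847 (Y = √(-24775 - 72) = √(-24847) = I*√24847 ≈ 157.63*I)
((-85 - 16*(-61)) - 18164/38253)/(28312 + Y) = ((-85 - 16*(-61)) - 18164/38253)/(28312 + I*√24847) = ((-85 + 976) - 18164*1/38253)/(28312 + I*√24847) = (891 - 18164/38253)/(28312 + I*√24847) = 34065259/(38253*(28312 + I*√24847))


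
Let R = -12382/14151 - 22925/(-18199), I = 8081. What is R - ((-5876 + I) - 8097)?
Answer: 1517489688365/257534049 ≈ 5892.4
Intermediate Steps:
R = 99071657/257534049 (R = -12382*1/14151 - 22925*(-1/18199) = -12382/14151 + 22925/18199 = 99071657/257534049 ≈ 0.38469)
R - ((-5876 + I) - 8097) = 99071657/257534049 - ((-5876 + 8081) - 8097) = 99071657/257534049 - (2205 - 8097) = 99071657/257534049 - 1*(-5892) = 99071657/257534049 + 5892 = 1517489688365/257534049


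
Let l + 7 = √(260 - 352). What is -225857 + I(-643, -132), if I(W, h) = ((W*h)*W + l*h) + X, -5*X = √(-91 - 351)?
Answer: -54800201 - 264*I*√23 - I*√442/5 ≈ -5.48e+7 - 1270.3*I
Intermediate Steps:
X = -I*√442/5 (X = -√(-91 - 351)/5 = -I*√442/5 ≈ -4.2048*I)
l = -7 + 2*I*√23 (l = -7 + √(260 - 352) = -7 + √(-92) = -7 + 2*I*√23 ≈ -7.0 + 9.5917*I)
I(W, h) = h*W² + h*(-7 + 2*I*√23) - I*√442/5 (I(W, h) = ((W*h)*W + (-7 + 2*I*√23)*h) - I*√442/5 = (h*W² + h*(-7 + 2*I*√23)) - I*√442/5 = h*W² + h*(-7 + 2*I*√23) - I*√442/5)
-225857 + I(-643, -132) = -225857 + (-132*(-643)² - 1*(-132)*(7 - 2*I*√23) - I*√442/5) = -225857 + (-132*413449 + (924 - 264*I*√23) - I*√442/5) = -225857 + (-54575268 + (924 - 264*I*√23) - I*√442/5) = -225857 + (-54574344 - 264*I*√23 - I*√442/5) = -54800201 - 264*I*√23 - I*√442/5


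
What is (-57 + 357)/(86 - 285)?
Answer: -300/199 ≈ -1.5075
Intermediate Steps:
(-57 + 357)/(86 - 285) = 300/(-199) = 300*(-1/199) = -300/199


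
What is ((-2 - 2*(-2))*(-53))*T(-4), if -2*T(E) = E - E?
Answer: 0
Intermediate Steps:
T(E) = 0 (T(E) = -(E - E)/2 = -½*0 = 0)
((-2 - 2*(-2))*(-53))*T(-4) = ((-2 - 2*(-2))*(-53))*0 = ((-2 + 4)*(-53))*0 = (2*(-53))*0 = -106*0 = 0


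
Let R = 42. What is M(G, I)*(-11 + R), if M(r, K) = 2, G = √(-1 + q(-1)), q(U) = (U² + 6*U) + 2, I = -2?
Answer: 62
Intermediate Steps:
q(U) = 2 + U² + 6*U
G = 2*I (G = √(-1 + (2 + (-1)² + 6*(-1))) = √(-1 + (2 + 1 - 6)) = √(-1 - 3) = √(-4) = 2*I ≈ 2.0*I)
M(G, I)*(-11 + R) = 2*(-11 + 42) = 2*31 = 62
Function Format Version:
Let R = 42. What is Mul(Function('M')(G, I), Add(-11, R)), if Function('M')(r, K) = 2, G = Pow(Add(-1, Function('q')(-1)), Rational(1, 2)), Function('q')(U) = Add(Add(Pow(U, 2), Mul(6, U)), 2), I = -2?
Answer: 62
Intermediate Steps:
Function('q')(U) = Add(2, Pow(U, 2), Mul(6, U))
G = Mul(2, I) (G = Pow(Add(-1, Add(2, Pow(-1, 2), Mul(6, -1))), Rational(1, 2)) = Pow(Add(-1, Add(2, 1, -6)), Rational(1, 2)) = Pow(Add(-1, -3), Rational(1, 2)) = Pow(-4, Rational(1, 2)) = Mul(2, I) ≈ Mul(2.0000, I))
Mul(Function('M')(G, I), Add(-11, R)) = Mul(2, Add(-11, 42)) = Mul(2, 31) = 62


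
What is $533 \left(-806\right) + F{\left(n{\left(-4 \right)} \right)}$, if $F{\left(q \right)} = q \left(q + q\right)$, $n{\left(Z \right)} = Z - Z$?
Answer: $-429598$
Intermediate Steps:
$n{\left(Z \right)} = 0$
$F{\left(q \right)} = 2 q^{2}$ ($F{\left(q \right)} = q 2 q = 2 q^{2}$)
$533 \left(-806\right) + F{\left(n{\left(-4 \right)} \right)} = 533 \left(-806\right) + 2 \cdot 0^{2} = -429598 + 2 \cdot 0 = -429598 + 0 = -429598$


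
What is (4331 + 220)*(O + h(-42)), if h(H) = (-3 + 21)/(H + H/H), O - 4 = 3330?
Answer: 15171036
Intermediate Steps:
O = 3334 (O = 4 + 3330 = 3334)
h(H) = 18/(1 + H) (h(H) = 18/(H + 1) = 18/(1 + H))
(4331 + 220)*(O + h(-42)) = (4331 + 220)*(3334 + 18/(1 - 42)) = 4551*(3334 + 18/(-41)) = 4551*(3334 + 18*(-1/41)) = 4551*(3334 - 18/41) = 4551*(136676/41) = 15171036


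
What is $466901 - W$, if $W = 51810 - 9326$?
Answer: $424417$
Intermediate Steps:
$W = 42484$
$466901 - W = 466901 - 42484 = 424417$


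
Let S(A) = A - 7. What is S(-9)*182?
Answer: -2912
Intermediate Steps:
S(A) = -7 + A
S(-9)*182 = (-7 - 9)*182 = -16*182 = -2912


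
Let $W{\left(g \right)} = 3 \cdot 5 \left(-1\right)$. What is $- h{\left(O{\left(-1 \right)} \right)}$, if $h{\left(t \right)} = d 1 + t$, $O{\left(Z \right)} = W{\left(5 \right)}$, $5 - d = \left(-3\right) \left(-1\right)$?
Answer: $13$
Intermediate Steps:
$d = 2$ ($d = 5 - \left(-3\right) \left(-1\right) = 5 - 3 = 2$)
$W{\left(g \right)} = -15$ ($W{\left(g \right)} = 15 \left(-1\right) = -15$)
$O{\left(Z \right)} = -15$
$h{\left(t \right)} = 2 + t$ ($h{\left(t \right)} = 2 \cdot 1 + t = 2 + t$)
$- h{\left(O{\left(-1 \right)} \right)} = - (2 - 15) = \left(-1\right) \left(-13\right) = 13$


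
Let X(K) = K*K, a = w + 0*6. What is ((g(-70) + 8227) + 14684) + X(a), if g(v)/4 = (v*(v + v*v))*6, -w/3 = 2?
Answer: -8091453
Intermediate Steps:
w = -6 (w = -3*2 = -6)
a = -6 (a = -6 + 0*6 = -6 + 0 = -6)
g(v) = 24*v*(v + v**2) (g(v) = 4*((v*(v + v*v))*6) = 4*((v*(v + v**2))*6) = 4*(6*v*(v + v**2)) = 24*v*(v + v**2))
X(K) = K**2
((g(-70) + 8227) + 14684) + X(a) = ((24*(-70)**2*(1 - 70) + 8227) + 14684) + (-6)**2 = ((24*4900*(-69) + 8227) + 14684) + 36 = ((-8114400 + 8227) + 14684) + 36 = (-8106173 + 14684) + 36 = -8091489 + 36 = -8091453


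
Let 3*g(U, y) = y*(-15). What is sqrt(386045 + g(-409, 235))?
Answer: sqrt(384870) ≈ 620.38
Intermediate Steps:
g(U, y) = -5*y (g(U, y) = (y*(-15))/3 = (-15*y)/3 = -5*y)
sqrt(386045 + g(-409, 235)) = sqrt(386045 - 5*235) = sqrt(386045 - 1175) = sqrt(384870)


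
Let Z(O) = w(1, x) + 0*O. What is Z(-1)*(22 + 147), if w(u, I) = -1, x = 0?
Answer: -169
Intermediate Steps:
Z(O) = -1 (Z(O) = -1 + 0*O = -1 + 0 = -1)
Z(-1)*(22 + 147) = -(22 + 147) = -1*169 = -169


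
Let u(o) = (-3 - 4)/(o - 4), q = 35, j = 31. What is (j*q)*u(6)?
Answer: -7595/2 ≈ -3797.5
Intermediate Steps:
u(o) = -7/(-4 + o)
(j*q)*u(6) = (31*35)*(-7/(-4 + 6)) = 1085*(-7/2) = -7595/2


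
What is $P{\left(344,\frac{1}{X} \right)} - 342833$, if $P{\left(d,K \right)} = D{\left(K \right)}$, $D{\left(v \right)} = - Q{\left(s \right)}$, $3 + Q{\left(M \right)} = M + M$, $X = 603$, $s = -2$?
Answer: $-342826$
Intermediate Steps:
$Q{\left(M \right)} = -3 + 2 M$ ($Q{\left(M \right)} = -3 + \left(M + M\right) = -3 + 2 M$)
$D{\left(v \right)} = 7$ ($D{\left(v \right)} = - (-3 + 2 \left(-2\right)) = - (-3 - 4) = \left(-1\right) \left(-7\right) = 7$)
$P{\left(d,K \right)} = 7$
$P{\left(344,\frac{1}{X} \right)} - 342833 = 7 - 342833 = -342826$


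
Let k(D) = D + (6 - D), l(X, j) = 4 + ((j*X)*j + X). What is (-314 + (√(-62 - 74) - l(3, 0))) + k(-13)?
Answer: -315 + 2*I*√34 ≈ -315.0 + 11.662*I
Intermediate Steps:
l(X, j) = 4 + X + X*j² (l(X, j) = 4 + ((X*j)*j + X) = 4 + (X*j² + X) = 4 + (X + X*j²) = 4 + X + X*j²)
k(D) = 6
(-314 + (√(-62 - 74) - l(3, 0))) + k(-13) = (-314 + (√(-62 - 74) - (4 + 3 + 3*0²))) + 6 = (-314 + (√(-136) - (4 + 3 + 3*0))) + 6 = (-314 + (2*I*√34 - (4 + 3 + 0))) + 6 = (-314 + (2*I*√34 - 1*7)) + 6 = (-314 + (2*I*√34 - 7)) + 6 = (-314 + (-7 + 2*I*√34)) + 6 = (-321 + 2*I*√34) + 6 = -315 + 2*I*√34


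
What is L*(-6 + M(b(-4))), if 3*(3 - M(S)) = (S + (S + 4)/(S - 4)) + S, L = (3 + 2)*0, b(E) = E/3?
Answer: 0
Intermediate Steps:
b(E) = E/3 (b(E) = E*(1/3) = E/3)
L = 0 (L = 5*0 = 0)
M(S) = 3 - 2*S/3 - (4 + S)/(3*(-4 + S)) (M(S) = 3 - ((S + (S + 4)/(S - 4)) + S)/3 = 3 - ((S + (4 + S)/(-4 + S)) + S)/3 = 3 - (2*S + (4 + S)/(-4 + S))/3 = 3 + (-2*S/3 - (4 + S)/(3*(-4 + S))) = 3 - 2*S/3 - (4 + S)/(3*(-4 + S)))
L*(-6 + M(b(-4))) = 0*(-6 + 2*(-20 - ((1/3)*(-4))**2 + 8*((1/3)*(-4)))/(3*(-4 + (1/3)*(-4)))) = 0*(-6 + 2*(-20 - (-4/3)**2 + 8*(-4/3))/(3*(-4 - 4/3))) = 0*(-6 + 2*(-20 - 1*16/9 - 32/3)/(3*(-16/3))) = 0*(-6 + (2/3)*(-3/16)*(-20 - 16/9 - 32/3)) = 0*(-6 + (2/3)*(-3/16)*(-292/9)) = 0*(-6 + 73/18) = 0*(-35/18) = 0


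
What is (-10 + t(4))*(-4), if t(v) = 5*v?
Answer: -40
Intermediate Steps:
(-10 + t(4))*(-4) = (-10 + 5*4)*(-4) = (-10 + 20)*(-4) = 10*(-4) = -40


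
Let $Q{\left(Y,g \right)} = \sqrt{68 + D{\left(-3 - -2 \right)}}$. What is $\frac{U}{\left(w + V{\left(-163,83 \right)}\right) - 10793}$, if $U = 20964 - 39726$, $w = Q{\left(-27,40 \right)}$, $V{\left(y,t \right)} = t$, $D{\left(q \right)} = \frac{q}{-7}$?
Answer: $\frac{156287460}{89214247} + \frac{6254 \sqrt{371}}{89214247} \approx 1.7532$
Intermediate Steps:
$D{\left(q \right)} = - \frac{q}{7}$ ($D{\left(q \right)} = q \left(- \frac{1}{7}\right) = - \frac{q}{7}$)
$Q{\left(Y,g \right)} = \frac{3 \sqrt{371}}{7}$ ($Q{\left(Y,g \right)} = \sqrt{68 - \frac{-3 - -2}{7}} = \sqrt{68 - \frac{-3 + 2}{7}} = \sqrt{68 - - \frac{1}{7}} = \sqrt{68 + \frac{1}{7}} = \sqrt{\frac{477}{7}} = \frac{3 \sqrt{371}}{7}$)
$w = \frac{3 \sqrt{371}}{7} \approx 8.2549$
$U = -18762$
$\frac{U}{\left(w + V{\left(-163,83 \right)}\right) - 10793} = - \frac{18762}{\left(\frac{3 \sqrt{371}}{7} + 83\right) - 10793} = - \frac{18762}{\left(83 + \frac{3 \sqrt{371}}{7}\right) - 10793} = - \frac{18762}{-10710 + \frac{3 \sqrt{371}}{7}}$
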